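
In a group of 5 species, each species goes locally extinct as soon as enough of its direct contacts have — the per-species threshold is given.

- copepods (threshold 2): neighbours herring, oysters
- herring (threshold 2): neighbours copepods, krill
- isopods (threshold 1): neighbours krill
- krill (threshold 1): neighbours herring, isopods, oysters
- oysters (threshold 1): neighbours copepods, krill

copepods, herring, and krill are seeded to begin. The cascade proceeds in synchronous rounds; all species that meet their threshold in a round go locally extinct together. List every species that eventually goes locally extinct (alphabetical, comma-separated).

copepods, herring, isopods, krill, oysters

Round 1 — copepods, herring, krill go locally extinct (initial).
Round 2 — checking thresholds:
  isopods: 1 of 1 neighbours ≥ 1, goes locally extinct.
  oysters: 2 of 2 neighbours ≥ 1, goes locally extinct.
Round 3 — no new extinctions; cascade stops.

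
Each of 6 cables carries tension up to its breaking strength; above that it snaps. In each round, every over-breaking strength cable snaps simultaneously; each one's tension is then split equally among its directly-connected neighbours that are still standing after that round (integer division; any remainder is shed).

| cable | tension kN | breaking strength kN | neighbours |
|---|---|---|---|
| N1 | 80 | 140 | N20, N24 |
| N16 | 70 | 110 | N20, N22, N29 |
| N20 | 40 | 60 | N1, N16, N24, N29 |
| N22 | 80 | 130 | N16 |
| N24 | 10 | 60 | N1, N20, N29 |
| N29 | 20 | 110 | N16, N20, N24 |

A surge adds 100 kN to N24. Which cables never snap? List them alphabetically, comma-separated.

Round 1 — N24 at 110 > 60. N24 snaps.
  N24 sheds 110 kN to N1, N20, N29: 36 each (2 lost).
    N1: 80+36 = 116 ≤ 140
    N20: 40+36 = 76 > 60
    N29: 20+36 = 56 ≤ 110
Round 2 — N20 snaps.
  N20 sheds 76 kN to N1, N16, N29: 25 each (1 lost).
    N1: 116+25 = 141 > 140
    N16: 70+25 = 95 ≤ 110
    N29: 56+25 = 81 ≤ 110
Round 3 — N1 snaps.
  N1 sheds 141 kN: no online neighbours, lost.
No further breaks.

N16, N22, N29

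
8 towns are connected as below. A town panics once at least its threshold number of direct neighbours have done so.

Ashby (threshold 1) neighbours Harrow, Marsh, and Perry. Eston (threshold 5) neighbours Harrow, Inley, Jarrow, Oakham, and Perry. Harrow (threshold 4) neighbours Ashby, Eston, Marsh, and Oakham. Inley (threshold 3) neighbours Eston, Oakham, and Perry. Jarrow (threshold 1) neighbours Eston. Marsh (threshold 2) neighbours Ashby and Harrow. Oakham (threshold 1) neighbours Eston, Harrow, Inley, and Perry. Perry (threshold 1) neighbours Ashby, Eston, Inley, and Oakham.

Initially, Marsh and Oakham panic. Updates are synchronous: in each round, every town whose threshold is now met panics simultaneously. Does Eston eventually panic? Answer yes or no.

Round 1 — Marsh, Oakham panic (initial).
Round 2 — checking thresholds:
  Ashby: 1 of 3 neighbours ≥ 1, panics.
  Eston: 1 of 5 neighbours < 5, below threshold.
  Harrow: 2 of 4 neighbours < 4, below threshold.
  Inley: 1 of 3 neighbours < 3, below threshold.
  Perry: 1 of 4 neighbours ≥ 1, panics.
Round 3 — no new panics; cascade stops.

no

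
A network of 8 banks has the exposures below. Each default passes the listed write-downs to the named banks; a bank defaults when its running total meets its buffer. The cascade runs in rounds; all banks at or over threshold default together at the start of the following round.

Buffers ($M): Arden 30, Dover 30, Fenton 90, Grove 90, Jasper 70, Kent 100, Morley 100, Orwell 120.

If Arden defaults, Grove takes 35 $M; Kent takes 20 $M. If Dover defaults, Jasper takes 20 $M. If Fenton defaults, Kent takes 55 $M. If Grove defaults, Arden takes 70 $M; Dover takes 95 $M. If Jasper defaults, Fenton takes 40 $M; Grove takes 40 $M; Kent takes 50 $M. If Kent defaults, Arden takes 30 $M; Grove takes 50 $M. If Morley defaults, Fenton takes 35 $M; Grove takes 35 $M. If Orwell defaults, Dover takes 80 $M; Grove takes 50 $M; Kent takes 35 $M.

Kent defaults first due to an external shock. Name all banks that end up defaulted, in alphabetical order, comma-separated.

Arden, Kent

Round 1 — Kent defaults (initial).
  Arden: +30 → 30 ≥ 30
  Grove: +50 → 50 < 90
Round 2 — Arden defaults.
  Grove: +35 → 85 < 90
No further defaults.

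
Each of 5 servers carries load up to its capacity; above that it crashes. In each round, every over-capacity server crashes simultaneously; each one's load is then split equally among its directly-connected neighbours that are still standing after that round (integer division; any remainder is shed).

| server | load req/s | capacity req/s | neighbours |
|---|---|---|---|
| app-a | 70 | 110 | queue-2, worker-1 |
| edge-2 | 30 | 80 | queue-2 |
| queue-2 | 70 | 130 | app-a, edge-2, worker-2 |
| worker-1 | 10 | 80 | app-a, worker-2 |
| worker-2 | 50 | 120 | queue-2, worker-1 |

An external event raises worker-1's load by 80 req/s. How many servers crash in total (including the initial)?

5

Round 1 — worker-1 at 90 > 80. worker-1 crashes.
  worker-1 sheds 90 req/s to app-a, worker-2: 45 each.
    app-a: 70+45 = 115 > 110
    worker-2: 50+45 = 95 ≤ 120
Round 2 — app-a crashes.
  app-a sheds 115 req/s to queue-2: 115 each.
    queue-2: 70+115 = 185 > 130
Round 3 — queue-2 crashes.
  queue-2 sheds 185 req/s to edge-2, worker-2: 92 each (1 lost).
    edge-2: 30+92 = 122 > 80
    worker-2: 95+92 = 187 > 120
Round 4 — edge-2, worker-2 crash.
  edge-2 sheds 122 req/s: no online neighbours, lost.
  worker-2 sheds 187 req/s: no online neighbours, lost.
No further crashes.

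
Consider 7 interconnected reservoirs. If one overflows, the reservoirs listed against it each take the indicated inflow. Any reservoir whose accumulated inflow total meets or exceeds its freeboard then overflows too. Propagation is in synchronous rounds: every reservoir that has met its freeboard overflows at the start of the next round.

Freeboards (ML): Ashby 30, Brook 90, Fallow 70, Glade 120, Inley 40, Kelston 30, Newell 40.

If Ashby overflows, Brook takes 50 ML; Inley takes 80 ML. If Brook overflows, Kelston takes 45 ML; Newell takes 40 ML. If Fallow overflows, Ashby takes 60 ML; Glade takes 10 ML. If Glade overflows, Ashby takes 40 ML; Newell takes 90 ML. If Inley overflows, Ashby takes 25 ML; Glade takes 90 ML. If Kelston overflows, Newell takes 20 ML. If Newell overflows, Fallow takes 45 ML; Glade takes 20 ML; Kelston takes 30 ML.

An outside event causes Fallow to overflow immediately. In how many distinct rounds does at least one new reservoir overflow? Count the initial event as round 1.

Round 1 — Fallow overflows (initial).
  Ashby: +60 → 60 ≥ 30
  Glade: +10 → 10 < 120
Round 2 — Ashby overflows.
  Brook: +50 → 50 < 90
  Inley: +80 → 80 ≥ 40
Round 3 — Inley overflows.
  Glade: +90 → 100 < 120
No further overflows.

3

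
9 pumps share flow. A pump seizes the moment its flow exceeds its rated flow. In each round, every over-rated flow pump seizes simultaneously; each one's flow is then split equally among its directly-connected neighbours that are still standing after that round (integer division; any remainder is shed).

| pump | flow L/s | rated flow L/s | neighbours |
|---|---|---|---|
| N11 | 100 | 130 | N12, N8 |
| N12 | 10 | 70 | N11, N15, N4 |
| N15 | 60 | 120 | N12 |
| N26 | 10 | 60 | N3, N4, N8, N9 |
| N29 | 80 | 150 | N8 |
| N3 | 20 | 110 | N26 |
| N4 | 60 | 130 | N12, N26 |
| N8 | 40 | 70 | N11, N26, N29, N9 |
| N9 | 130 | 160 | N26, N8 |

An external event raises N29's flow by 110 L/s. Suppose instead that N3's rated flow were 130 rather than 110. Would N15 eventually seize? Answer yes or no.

yes

With N3's rated flow at 130:
Round 1 — N29 at 190 > 150. N29 seizes.
  N29 sheds 190 L/s to N8: 190 each.
    N8: 40+190 = 230 > 70
Round 2 — N8 seizes.
  N8 sheds 230 L/s to N11, N26, N9: 76 each (2 lost).
    N11: 100+76 = 176 > 130
    N26: 10+76 = 86 > 60
    N9: 130+76 = 206 > 160
Round 3 — N11, N26, N9 seize.
  N11 sheds 176 L/s to N12: 176 each.
    N12: 10+176 = 186 > 70
  N26 sheds 86 L/s to N3, N4: 43 each.
    N3: 20+43 = 63 ≤ 130
    N4: 60+43 = 103 ≤ 130
  N9 sheds 206 L/s: no online neighbours, lost.
Round 4 — N12 seizes.
  N12 sheds 186 L/s to N15, N4: 93 each.
    N15: 60+93 = 153 > 120
    N4: 103+93 = 196 > 130
Round 5 — N15, N4 seize.
  N15 sheds 153 L/s: no online neighbours, lost.
  N4 sheds 196 L/s: no online neighbours, lost.
No further seizures.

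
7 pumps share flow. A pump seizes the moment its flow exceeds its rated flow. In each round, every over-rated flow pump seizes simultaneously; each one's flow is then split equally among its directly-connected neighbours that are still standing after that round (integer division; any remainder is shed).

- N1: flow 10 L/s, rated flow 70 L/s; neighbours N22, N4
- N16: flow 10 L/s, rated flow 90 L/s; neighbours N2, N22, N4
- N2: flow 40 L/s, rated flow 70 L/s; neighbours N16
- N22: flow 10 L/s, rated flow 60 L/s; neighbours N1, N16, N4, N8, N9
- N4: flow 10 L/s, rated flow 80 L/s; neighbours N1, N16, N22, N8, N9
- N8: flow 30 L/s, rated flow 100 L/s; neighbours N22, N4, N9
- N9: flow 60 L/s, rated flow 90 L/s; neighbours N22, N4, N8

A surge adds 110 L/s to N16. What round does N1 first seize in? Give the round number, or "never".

never

Round 1 — N16 at 120 > 90. N16 seizes.
  N16 sheds 120 L/s to N2, N22, N4: 40 each.
    N2: 40+40 = 80 > 70
    N22: 10+40 = 50 ≤ 60
    N4: 10+40 = 50 ≤ 80
Round 2 — N2 seizes.
  N2 sheds 80 L/s: no online neighbours, lost.
No further seizures.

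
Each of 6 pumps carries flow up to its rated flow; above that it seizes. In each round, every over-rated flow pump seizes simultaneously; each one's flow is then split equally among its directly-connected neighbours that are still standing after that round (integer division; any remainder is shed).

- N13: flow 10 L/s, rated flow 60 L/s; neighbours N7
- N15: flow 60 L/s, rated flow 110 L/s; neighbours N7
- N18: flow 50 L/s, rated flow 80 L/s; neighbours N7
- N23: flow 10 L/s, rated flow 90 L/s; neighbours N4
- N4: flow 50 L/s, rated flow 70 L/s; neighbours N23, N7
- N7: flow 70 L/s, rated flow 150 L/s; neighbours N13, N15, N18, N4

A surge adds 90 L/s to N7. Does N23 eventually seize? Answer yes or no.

yes

Round 1 — N7 at 160 > 150. N7 seizes.
  N7 sheds 160 L/s to N13, N15, N18, N4: 40 each.
    N13: 10+40 = 50 ≤ 60
    N15: 60+40 = 100 ≤ 110
    N18: 50+40 = 90 > 80
    N4: 50+40 = 90 > 70
Round 2 — N18, N4 seize.
  N18 sheds 90 L/s: no online neighbours, lost.
  N4 sheds 90 L/s to N23: 90 each.
    N23: 10+90 = 100 > 90
Round 3 — N23 seizes.
  N23 sheds 100 L/s: no online neighbours, lost.
No further seizures.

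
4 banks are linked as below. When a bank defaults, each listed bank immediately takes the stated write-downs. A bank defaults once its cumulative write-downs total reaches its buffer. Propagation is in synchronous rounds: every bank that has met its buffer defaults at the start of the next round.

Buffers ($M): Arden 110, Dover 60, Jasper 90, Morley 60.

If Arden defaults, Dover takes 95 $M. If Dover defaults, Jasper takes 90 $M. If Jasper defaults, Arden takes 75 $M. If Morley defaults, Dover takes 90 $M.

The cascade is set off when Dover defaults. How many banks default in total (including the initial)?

Round 1 — Dover defaults (initial).
  Jasper: +90 → 90 ≥ 90
Round 2 — Jasper defaults.
  Arden: +75 → 75 < 110
No further defaults.

2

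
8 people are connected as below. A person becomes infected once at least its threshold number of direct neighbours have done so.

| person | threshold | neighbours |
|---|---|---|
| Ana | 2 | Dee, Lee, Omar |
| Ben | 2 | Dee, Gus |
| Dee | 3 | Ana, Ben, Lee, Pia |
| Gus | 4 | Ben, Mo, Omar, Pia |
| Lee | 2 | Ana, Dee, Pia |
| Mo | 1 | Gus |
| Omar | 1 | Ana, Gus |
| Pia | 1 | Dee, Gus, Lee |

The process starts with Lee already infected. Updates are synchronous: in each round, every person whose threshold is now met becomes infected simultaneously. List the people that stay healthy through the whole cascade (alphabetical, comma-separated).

Ana, Ben, Dee, Gus, Mo, Omar

Round 1 — Lee becomes infected (initial).
Round 2 — checking thresholds:
  Ana: 1 of 3 neighbours < 2, below threshold.
  Dee: 1 of 4 neighbours < 3, below threshold.
  Pia: 1 of 3 neighbours ≥ 1, becomes infected.
Round 3 — no new infections; cascade stops.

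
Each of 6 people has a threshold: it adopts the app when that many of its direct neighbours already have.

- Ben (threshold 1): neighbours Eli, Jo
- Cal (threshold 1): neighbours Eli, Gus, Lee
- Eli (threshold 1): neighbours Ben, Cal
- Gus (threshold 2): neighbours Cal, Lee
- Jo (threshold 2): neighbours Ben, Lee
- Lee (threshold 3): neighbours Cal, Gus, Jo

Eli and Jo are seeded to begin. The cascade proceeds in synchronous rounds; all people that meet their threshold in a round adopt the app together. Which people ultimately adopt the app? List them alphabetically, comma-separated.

Ben, Cal, Eli, Jo

Round 1 — Eli, Jo adopt the app (initial).
Round 2 — checking thresholds:
  Ben: 2 of 2 neighbours ≥ 1, adopts the app.
  Cal: 1 of 3 neighbours ≥ 1, adopts the app.
  Lee: 1 of 3 neighbours < 3, not yet.
Round 3 — no new adoptions; cascade stops.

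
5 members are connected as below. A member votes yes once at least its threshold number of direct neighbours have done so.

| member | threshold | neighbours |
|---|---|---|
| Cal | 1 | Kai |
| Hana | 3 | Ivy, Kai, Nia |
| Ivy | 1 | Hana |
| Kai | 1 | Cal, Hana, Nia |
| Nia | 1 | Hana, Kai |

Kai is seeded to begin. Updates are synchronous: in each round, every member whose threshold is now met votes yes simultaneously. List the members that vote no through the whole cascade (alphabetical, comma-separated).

Hana, Ivy

Round 1 — Kai votes yes (initial).
Round 2 — checking thresholds:
  Cal: 1 of 1 neighbours ≥ 1, votes yes.
  Hana: 1 of 3 neighbours < 3, not yet.
  Nia: 1 of 2 neighbours ≥ 1, votes yes.
Round 3 — no new yes votes; cascade stops.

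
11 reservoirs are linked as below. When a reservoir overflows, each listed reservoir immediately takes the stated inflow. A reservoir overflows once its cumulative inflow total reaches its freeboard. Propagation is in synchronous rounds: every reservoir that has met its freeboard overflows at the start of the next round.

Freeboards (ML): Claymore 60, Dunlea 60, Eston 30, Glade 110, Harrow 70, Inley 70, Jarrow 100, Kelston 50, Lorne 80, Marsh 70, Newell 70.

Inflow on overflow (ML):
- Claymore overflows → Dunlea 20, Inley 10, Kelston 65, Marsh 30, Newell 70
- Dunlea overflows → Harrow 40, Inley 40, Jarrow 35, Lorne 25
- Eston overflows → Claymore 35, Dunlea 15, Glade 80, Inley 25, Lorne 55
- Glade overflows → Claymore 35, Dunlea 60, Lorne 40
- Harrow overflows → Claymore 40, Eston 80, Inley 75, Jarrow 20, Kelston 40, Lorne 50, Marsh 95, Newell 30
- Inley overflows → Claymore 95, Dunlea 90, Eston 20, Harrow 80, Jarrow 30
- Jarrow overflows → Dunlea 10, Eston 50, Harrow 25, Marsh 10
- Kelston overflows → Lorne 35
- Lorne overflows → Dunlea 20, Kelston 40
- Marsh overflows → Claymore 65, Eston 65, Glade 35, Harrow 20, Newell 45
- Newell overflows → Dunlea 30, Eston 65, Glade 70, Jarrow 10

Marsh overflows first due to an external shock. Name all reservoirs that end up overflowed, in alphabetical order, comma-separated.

Round 1 — Marsh overflows (initial).
  Claymore: +65 → 65 ≥ 60
  Eston: +65 → 65 ≥ 30
  Glade: +35 → 35 < 110
  Harrow: +20 → 20 < 70
  Newell: +45 → 45 < 70
Round 2 — Claymore, Eston overflow.
  Dunlea: +20+15 → 35 < 60
  Glade: +80 → 115 ≥ 110
  Inley: +10+25 → 35 < 70
  Kelston: +65 → 65 ≥ 50
  Lorne: +55 → 55 < 80
  Newell: +70 → 115 ≥ 70
Round 3 — Glade, Kelston, Newell overflow.
  Dunlea: +60+30 → 125 ≥ 60
  Jarrow: +10 → 10 < 100
  Lorne: +40+35 → 130 ≥ 80
Round 4 — Dunlea, Lorne overflow.
  Harrow: +40 → 60 < 70
  Inley: +40 → 75 ≥ 70
  Jarrow: +35 → 45 < 100
Round 5 — Inley overflows.
  Harrow: +80 → 140 ≥ 70
  Jarrow: +30 → 75 < 100
Round 6 — Harrow overflows.
  Jarrow: +20 → 95 < 100
No further overflows.

Claymore, Dunlea, Eston, Glade, Harrow, Inley, Kelston, Lorne, Marsh, Newell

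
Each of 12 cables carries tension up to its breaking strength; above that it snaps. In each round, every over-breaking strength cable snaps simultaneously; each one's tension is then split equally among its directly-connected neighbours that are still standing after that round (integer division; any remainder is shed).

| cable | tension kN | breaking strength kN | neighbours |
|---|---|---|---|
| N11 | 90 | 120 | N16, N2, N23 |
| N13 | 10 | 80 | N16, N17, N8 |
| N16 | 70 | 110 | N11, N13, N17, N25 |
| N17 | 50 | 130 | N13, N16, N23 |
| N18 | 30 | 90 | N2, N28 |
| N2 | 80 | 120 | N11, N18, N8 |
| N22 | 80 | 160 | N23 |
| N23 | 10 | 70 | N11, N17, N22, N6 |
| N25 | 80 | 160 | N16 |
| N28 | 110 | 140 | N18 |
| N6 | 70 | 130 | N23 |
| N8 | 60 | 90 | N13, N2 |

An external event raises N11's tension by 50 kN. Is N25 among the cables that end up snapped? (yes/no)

no

Round 1 — N11 at 140 > 120. N11 snaps.
  N11 sheds 140 kN to N16, N2, N23: 46 each (2 lost).
    N16: 70+46 = 116 > 110
    N2: 80+46 = 126 > 120
    N23: 10+46 = 56 ≤ 70
Round 2 — N16, N2 snap.
  N16 sheds 116 kN to N13, N17, N25: 38 each (2 lost).
    N13: 10+38 = 48 ≤ 80
    N17: 50+38 = 88 ≤ 130
    N25: 80+38 = 118 ≤ 160
  N2 sheds 126 kN to N18, N8: 63 each.
    N18: 30+63 = 93 > 90
    N8: 60+63 = 123 > 90
Round 3 — N18, N8 snap.
  N18 sheds 93 kN to N28: 93 each.
    N28: 110+93 = 203 > 140
  N8 sheds 123 kN to N13: 123 each.
    N13: 48+123 = 171 > 80
Round 4 — N13, N28 snap.
  N13 sheds 171 kN to N17: 171 each.
    N17: 88+171 = 259 > 130
  N28 sheds 203 kN: no online neighbours, lost.
Round 5 — N17 snaps.
  N17 sheds 259 kN to N23: 259 each.
    N23: 56+259 = 315 > 70
Round 6 — N23 snaps.
  N23 sheds 315 kN to N22, N6: 157 each (1 lost).
    N22: 80+157 = 237 > 160
    N6: 70+157 = 227 > 130
Round 7 — N22, N6 snap.
  N22 sheds 237 kN: no online neighbours, lost.
  N6 sheds 227 kN: no online neighbours, lost.
No further breaks.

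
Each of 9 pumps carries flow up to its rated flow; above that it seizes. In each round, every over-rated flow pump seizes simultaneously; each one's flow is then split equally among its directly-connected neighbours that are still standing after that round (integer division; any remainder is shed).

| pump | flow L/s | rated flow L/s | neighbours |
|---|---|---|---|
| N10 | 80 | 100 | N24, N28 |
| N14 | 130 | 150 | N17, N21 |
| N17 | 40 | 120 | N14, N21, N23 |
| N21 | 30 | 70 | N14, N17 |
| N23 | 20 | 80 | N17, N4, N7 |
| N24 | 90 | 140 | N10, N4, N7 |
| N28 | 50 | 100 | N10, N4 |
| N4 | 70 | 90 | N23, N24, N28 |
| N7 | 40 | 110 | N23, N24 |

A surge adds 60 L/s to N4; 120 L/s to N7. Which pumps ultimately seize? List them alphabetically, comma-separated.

Round 1 — N4 at 130 > 90; N7 at 160 > 110. N4, N7 seize.
  N4 sheds 130 L/s to N23, N24, N28: 43 each (1 lost).
    N23: 20+43 = 63 ≤ 80
    N24: 90+43 = 133 ≤ 140
    N28: 50+43 = 93 ≤ 100
  N7 sheds 160 L/s to N23, N24: 80 each.
    N23: 63+80 = 143 > 80
    N24: 133+80 = 213 > 140
Round 2 — N23, N24 seize.
  N23 sheds 143 L/s to N17: 143 each.
    N17: 40+143 = 183 > 120
  N24 sheds 213 L/s to N10: 213 each.
    N10: 80+213 = 293 > 100
Round 3 — N10, N17 seize.
  N10 sheds 293 L/s to N28: 293 each.
    N28: 93+293 = 386 > 100
  N17 sheds 183 L/s to N14, N21: 91 each (1 lost).
    N14: 130+91 = 221 > 150
    N21: 30+91 = 121 > 70
Round 4 — N14, N21, N28 seize.
  N14 sheds 221 L/s: no online neighbours, lost.
  N21 sheds 121 L/s: no online neighbours, lost.
  N28 sheds 386 L/s: no online neighbours, lost.
No further seizures.

N10, N14, N17, N21, N23, N24, N28, N4, N7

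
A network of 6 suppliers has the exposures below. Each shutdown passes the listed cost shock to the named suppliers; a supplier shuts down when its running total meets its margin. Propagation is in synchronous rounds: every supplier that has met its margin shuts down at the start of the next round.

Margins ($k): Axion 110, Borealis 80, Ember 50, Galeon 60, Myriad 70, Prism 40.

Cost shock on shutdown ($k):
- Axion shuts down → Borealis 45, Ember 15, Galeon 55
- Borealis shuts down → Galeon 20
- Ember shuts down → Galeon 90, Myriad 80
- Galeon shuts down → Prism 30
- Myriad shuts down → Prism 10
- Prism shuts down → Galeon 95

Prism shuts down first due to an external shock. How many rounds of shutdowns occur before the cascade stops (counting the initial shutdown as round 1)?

Round 1 — Prism shuts down (initial).
  Galeon: +95 → 95 ≥ 60
Round 2 — Galeon shuts down.
No further shutdowns.

2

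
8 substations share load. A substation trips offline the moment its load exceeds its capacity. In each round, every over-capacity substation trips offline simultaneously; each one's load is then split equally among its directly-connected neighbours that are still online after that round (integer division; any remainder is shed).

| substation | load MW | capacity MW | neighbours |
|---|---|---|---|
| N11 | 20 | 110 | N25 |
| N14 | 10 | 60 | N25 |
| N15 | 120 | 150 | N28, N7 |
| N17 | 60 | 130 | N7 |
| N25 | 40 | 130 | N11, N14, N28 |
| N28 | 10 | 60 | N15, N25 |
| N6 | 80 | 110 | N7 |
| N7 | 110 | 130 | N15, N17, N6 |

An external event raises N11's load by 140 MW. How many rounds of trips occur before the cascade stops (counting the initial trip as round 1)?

6

Round 1 — N11 at 160 > 110. N11 trips offline.
  N11 sheds 160 MW to N25: 160 each.
    N25: 40+160 = 200 > 130
Round 2 — N25 trips offline.
  N25 sheds 200 MW to N14, N28: 100 each.
    N14: 10+100 = 110 > 60
    N28: 10+100 = 110 > 60
Round 3 — N14, N28 trip offline.
  N14 sheds 110 MW: no online neighbours, lost.
  N28 sheds 110 MW to N15: 110 each.
    N15: 120+110 = 230 > 150
Round 4 — N15 trips offline.
  N15 sheds 230 MW to N7: 230 each.
    N7: 110+230 = 340 > 130
Round 5 — N7 trips offline.
  N7 sheds 340 MW to N17, N6: 170 each.
    N17: 60+170 = 230 > 130
    N6: 80+170 = 250 > 110
Round 6 — N17, N6 trip offline.
  N17 sheds 230 MW: no online neighbours, lost.
  N6 sheds 250 MW: no online neighbours, lost.
No further trips.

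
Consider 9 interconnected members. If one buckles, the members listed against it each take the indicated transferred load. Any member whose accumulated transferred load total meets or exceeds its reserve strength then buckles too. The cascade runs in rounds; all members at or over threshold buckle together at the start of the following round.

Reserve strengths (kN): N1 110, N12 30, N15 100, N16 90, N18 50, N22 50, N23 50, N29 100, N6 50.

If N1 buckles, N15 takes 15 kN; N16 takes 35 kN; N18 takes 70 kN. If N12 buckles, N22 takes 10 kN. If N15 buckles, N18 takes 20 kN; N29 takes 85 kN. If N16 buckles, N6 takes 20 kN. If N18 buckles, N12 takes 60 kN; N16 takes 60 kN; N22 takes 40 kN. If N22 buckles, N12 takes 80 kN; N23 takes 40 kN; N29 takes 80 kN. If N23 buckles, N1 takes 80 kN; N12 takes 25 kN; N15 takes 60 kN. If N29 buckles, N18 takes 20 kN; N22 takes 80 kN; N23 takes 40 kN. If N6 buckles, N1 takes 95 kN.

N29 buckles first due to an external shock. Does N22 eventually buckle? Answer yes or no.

Round 1 — N29 buckles (initial).
  N18: +20 → 20 < 50
  N22: +80 → 80 ≥ 50
  N23: +40 → 40 < 50
Round 2 — N22 buckles.
  N12: +80 → 80 ≥ 30
  N23: +40 → 80 ≥ 50
Round 3 — N12, N23 buckle.
  N1: +80 → 80 < 110
  N15: +60 → 60 < 100
No further bucklings.

yes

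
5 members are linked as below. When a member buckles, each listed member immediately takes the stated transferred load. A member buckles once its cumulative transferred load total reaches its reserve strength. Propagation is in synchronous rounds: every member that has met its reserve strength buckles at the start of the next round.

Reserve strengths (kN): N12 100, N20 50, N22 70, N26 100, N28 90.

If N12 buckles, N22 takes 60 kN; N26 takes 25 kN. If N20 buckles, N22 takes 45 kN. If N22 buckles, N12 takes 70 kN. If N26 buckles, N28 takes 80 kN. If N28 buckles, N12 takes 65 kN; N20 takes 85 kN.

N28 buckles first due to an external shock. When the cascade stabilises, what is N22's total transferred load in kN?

45

Round 1 — N28 buckles (initial).
  N12: +65 → 65 < 100
  N20: +85 → 85 ≥ 50
Round 2 — N20 buckles.
  N22: +45 → 45 < 70
No further bucklings.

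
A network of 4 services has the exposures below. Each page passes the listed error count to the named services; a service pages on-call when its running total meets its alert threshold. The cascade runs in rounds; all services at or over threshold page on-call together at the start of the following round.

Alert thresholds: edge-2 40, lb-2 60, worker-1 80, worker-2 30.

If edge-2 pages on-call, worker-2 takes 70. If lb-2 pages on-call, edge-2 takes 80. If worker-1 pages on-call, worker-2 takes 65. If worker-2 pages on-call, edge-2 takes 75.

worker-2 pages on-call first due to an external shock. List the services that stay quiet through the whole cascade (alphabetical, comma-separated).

Round 1 — worker-2 pages on-call (initial).
  edge-2: +75 → 75 ≥ 40
Round 2 — edge-2 pages on-call.
No further pages.

lb-2, worker-1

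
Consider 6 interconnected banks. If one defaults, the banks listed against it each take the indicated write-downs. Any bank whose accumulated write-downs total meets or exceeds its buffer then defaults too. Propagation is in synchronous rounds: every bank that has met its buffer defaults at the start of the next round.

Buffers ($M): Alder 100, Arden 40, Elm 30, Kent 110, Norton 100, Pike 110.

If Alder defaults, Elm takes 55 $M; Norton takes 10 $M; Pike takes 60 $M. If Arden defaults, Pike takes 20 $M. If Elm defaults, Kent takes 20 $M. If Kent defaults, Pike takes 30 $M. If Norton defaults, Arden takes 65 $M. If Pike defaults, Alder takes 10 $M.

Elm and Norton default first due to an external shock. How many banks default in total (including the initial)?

3

Round 1 — Elm, Norton default (initial).
  Arden: +65 → 65 ≥ 40
  Kent: +20 → 20 < 110
Round 2 — Arden defaults.
  Pike: +20 → 20 < 110
No further defaults.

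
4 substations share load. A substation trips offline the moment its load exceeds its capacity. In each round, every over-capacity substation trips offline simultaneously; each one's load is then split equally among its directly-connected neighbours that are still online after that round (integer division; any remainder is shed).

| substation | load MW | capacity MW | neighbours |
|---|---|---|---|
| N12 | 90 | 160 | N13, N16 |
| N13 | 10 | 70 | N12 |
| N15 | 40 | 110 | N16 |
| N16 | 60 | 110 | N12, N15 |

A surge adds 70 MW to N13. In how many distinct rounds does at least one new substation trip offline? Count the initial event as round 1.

4

Round 1 — N13 at 80 > 70. N13 trips offline.
  N13 sheds 80 MW to N12: 80 each.
    N12: 90+80 = 170 > 160
Round 2 — N12 trips offline.
  N12 sheds 170 MW to N16: 170 each.
    N16: 60+170 = 230 > 110
Round 3 — N16 trips offline.
  N16 sheds 230 MW to N15: 230 each.
    N15: 40+230 = 270 > 110
Round 4 — N15 trips offline.
  N15 sheds 270 MW: no online neighbours, lost.
No further trips.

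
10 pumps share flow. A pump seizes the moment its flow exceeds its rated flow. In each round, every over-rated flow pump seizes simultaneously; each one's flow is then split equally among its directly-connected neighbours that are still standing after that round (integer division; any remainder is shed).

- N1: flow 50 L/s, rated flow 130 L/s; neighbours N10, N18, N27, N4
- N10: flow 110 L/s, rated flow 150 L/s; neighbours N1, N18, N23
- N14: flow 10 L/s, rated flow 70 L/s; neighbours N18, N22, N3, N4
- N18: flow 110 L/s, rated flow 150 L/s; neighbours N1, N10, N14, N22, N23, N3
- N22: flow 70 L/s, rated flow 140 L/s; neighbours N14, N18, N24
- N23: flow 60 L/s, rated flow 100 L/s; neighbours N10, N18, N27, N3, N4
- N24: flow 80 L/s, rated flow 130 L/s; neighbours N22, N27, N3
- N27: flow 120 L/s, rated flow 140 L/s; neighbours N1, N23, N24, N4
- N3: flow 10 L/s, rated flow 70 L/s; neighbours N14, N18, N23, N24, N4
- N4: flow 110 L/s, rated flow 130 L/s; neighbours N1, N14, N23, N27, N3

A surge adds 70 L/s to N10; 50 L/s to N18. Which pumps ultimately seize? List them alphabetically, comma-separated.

N1, N10, N14, N18, N22, N23, N24, N27, N3, N4

Round 1 — N10 at 180 > 150; N18 at 160 > 150. N10, N18 seize.
  N10 sheds 180 L/s to N1, N23: 90 each.
    N1: 50+90 = 140 > 130
    N23: 60+90 = 150 > 100
  N18 sheds 160 L/s to N1, N14, N22, N23, N3: 32 each.
    N1: 140+32 = 172 > 130
    N14: 10+32 = 42 ≤ 70
    N22: 70+32 = 102 ≤ 140
    N23: 150+32 = 182 > 100
    N3: 10+32 = 42 ≤ 70
Round 2 — N1, N23 seize.
  N1 sheds 172 L/s to N27, N4: 86 each.
    N27: 120+86 = 206 > 140
    N4: 110+86 = 196 > 130
  N23 sheds 182 L/s to N27, N3, N4: 60 each (2 lost).
    N27: 206+60 = 266 > 140
    N3: 42+60 = 102 > 70
    N4: 196+60 = 256 > 130
Round 3 — N27, N3, N4 seize.
  N27 sheds 266 L/s to N24: 266 each.
    N24: 80+266 = 346 > 130
  N3 sheds 102 L/s to N14, N24: 51 each.
    N14: 42+51 = 93 > 70
    N24: 346+51 = 397 > 130
  N4 sheds 256 L/s to N14: 256 each.
    N14: 93+256 = 349 > 70
Round 4 — N14, N24 seize.
  N14 sheds 349 L/s to N22: 349 each.
    N22: 102+349 = 451 > 140
  N24 sheds 397 L/s to N22: 397 each.
    N22: 451+397 = 848 > 140
Round 5 — N22 seizes.
  N22 sheds 848 L/s: no online neighbours, lost.
No further seizures.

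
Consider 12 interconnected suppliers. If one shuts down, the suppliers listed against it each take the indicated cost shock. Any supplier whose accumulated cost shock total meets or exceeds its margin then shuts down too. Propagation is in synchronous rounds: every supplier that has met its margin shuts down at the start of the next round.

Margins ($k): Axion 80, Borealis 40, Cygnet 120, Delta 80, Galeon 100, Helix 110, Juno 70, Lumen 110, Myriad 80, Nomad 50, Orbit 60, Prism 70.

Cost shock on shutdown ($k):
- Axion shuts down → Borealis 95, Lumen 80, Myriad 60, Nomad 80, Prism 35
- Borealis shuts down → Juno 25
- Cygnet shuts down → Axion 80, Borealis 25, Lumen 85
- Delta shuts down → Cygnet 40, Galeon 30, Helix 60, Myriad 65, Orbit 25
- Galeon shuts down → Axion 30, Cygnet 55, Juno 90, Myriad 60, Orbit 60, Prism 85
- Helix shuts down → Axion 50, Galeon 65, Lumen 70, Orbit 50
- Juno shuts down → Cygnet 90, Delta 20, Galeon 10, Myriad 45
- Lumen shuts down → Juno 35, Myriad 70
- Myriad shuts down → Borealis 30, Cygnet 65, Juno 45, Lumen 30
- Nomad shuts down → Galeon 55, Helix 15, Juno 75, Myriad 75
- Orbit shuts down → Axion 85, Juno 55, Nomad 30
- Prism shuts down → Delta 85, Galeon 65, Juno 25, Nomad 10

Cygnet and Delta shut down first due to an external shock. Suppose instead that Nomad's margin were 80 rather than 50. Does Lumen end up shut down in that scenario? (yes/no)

With Nomad's margin at 80:
Round 1 — Cygnet, Delta shut down (initial).
  Axion: +80 → 80 ≥ 80
  Borealis: +25 → 25 < 40
  Galeon: +30 → 30 < 100
  Helix: +60 → 60 < 110
  Lumen: +85 → 85 < 110
  Myriad: +65 → 65 < 80
  Orbit: +25 → 25 < 60
Round 2 — Axion shuts down.
  Borealis: +95 → 120 ≥ 40
  Lumen: +80 → 165 ≥ 110
  Myriad: +60 → 125 ≥ 80
  Nomad: +80 → 80 ≥ 80
  Prism: +35 → 35 < 70
Round 3 — Borealis, Lumen, Myriad, Nomad shut down.
  Galeon: +55 → 85 < 100
  Helix: +15 → 75 < 110
  Juno: +25+35+45+75 → 180 ≥ 70
Round 4 — Juno shuts down.
  Galeon: +10 → 95 < 100
No further shutdowns.

yes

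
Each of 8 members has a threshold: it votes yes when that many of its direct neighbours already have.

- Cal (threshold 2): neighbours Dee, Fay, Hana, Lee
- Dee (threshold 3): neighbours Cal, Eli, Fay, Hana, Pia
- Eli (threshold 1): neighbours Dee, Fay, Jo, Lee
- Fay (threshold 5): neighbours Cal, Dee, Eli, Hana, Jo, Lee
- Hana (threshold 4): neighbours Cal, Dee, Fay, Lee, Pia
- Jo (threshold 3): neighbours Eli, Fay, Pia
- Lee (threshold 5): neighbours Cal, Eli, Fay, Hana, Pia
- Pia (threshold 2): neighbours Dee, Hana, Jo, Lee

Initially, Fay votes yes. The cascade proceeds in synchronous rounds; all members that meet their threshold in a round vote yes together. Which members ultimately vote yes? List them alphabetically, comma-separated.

Round 1 — Fay votes yes (initial).
Round 2 — checking thresholds:
  Cal: 1 of 4 neighbours < 2, not yet.
  Dee: 1 of 5 neighbours < 3, not yet.
  Eli: 1 of 4 neighbours ≥ 1, votes yes.
  Hana: 1 of 5 neighbours < 4, not yet.
  Jo: 1 of 3 neighbours < 3, not yet.
  Lee: 1 of 5 neighbours < 5, not yet.
Round 3 — no new yes votes; cascade stops.

Eli, Fay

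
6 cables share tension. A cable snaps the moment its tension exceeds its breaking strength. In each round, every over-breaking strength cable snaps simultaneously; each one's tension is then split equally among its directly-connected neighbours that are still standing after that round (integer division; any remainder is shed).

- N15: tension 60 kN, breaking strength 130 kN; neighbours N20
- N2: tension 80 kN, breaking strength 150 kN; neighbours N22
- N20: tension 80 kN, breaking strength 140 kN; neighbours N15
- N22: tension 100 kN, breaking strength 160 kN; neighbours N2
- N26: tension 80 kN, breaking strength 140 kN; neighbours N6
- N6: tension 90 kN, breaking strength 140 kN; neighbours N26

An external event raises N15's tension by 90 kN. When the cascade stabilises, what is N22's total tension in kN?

Round 1 — N15 at 150 > 130. N15 snaps.
  N15 sheds 150 kN to N20: 150 each.
    N20: 80+150 = 230 > 140
Round 2 — N20 snaps.
  N20 sheds 230 kN: no online neighbours, lost.
No further breaks.

100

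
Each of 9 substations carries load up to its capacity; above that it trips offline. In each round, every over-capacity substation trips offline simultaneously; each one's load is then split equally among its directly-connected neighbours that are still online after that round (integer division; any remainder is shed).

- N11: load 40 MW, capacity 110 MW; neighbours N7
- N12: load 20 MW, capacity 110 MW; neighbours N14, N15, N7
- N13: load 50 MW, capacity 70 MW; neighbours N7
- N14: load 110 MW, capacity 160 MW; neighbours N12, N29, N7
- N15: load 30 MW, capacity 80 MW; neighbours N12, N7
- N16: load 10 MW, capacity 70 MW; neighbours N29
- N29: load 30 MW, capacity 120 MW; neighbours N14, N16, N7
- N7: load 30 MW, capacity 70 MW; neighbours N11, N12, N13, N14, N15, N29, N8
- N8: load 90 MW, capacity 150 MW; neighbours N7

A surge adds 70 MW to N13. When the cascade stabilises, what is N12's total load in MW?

Round 1 — N13 at 120 > 70. N13 trips offline.
  N13 sheds 120 MW to N7: 120 each.
    N7: 30+120 = 150 > 70
Round 2 — N7 trips offline.
  N7 sheds 150 MW to N11, N12, N14, N15, N29, N8: 25 each.
    N11: 40+25 = 65 ≤ 110
    N12: 20+25 = 45 ≤ 110
    N14: 110+25 = 135 ≤ 160
    N15: 30+25 = 55 ≤ 80
    N29: 30+25 = 55 ≤ 120
    N8: 90+25 = 115 ≤ 150
No further trips.

45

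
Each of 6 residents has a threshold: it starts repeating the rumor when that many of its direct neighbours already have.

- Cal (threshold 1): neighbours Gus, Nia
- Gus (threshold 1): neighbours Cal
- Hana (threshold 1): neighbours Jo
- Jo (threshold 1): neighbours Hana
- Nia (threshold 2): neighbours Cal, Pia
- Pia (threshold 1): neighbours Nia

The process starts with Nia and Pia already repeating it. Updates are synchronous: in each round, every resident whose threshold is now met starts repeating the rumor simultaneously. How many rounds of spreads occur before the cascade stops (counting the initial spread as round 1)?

3

Round 1 — Nia, Pia start repeating the rumor (initial).
Round 2 — checking thresholds:
  Cal: 1 of 2 neighbours ≥ 1, starts repeating the rumor.
Round 3 — checking thresholds:
  Gus: 1 of 1 neighbours ≥ 1, starts repeating the rumor.
Round 4 — no new spreads; cascade stops.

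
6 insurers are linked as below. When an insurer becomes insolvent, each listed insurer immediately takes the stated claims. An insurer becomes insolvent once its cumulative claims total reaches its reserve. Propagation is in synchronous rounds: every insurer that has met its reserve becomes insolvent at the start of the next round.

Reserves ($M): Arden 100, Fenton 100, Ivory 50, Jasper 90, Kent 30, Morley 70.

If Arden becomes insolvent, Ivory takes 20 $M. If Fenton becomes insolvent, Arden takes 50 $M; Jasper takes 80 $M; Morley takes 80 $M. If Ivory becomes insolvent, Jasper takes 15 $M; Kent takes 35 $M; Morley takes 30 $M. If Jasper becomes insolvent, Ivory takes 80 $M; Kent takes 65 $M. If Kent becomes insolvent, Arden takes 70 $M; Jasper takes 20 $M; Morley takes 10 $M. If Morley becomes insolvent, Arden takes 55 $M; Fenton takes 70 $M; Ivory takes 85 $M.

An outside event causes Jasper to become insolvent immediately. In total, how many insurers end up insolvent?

3

Round 1 — Jasper becomes insolvent (initial).
  Ivory: +80 → 80 ≥ 50
  Kent: +65 → 65 ≥ 30
Round 2 — Ivory, Kent become insolvent.
  Arden: +70 → 70 < 100
  Morley: +30+10 → 40 < 70
No further insolvencies.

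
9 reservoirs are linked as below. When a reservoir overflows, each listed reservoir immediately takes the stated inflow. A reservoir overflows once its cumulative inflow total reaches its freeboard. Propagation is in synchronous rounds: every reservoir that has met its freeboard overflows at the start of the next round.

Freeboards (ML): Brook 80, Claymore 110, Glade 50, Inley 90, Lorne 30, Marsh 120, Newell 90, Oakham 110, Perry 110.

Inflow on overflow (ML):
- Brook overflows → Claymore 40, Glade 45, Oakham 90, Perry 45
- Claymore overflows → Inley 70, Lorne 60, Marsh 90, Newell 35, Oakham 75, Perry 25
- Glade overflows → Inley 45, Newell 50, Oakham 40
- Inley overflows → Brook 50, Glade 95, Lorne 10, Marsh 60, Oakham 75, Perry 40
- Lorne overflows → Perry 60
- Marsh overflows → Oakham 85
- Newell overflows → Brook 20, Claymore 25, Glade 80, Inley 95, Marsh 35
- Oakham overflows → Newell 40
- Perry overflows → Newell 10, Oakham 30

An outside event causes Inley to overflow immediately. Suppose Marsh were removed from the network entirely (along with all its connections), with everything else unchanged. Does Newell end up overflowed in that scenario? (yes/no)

With Marsh removed:
Round 1 — Inley overflows (initial).
  Brook: +50 → 50 < 80
  Glade: +95 → 95 ≥ 50
  Lorne: +10 → 10 < 30
  Oakham: +75 → 75 < 110
  Perry: +40 → 40 < 110
Round 2 — Glade overflows.
  Newell: +50 → 50 < 90
  Oakham: +40 → 115 ≥ 110
Round 3 — Oakham overflows.
  Newell: +40 → 90 ≥ 90
Round 4 — Newell overflows.
  Brook: +20 → 70 < 80
  Claymore: +25 → 25 < 110
No further overflows.

yes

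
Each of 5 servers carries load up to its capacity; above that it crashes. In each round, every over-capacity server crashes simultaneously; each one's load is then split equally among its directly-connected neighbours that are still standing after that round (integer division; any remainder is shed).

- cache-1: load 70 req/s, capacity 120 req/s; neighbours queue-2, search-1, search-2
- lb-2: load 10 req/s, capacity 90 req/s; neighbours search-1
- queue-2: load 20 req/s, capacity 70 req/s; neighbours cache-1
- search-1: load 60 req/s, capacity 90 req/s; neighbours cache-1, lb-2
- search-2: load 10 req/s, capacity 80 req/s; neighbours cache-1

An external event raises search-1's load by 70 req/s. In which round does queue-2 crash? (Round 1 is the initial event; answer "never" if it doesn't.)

3

Round 1 — search-1 at 130 > 90. search-1 crashes.
  search-1 sheds 130 req/s to cache-1, lb-2: 65 each.
    cache-1: 70+65 = 135 > 120
    lb-2: 10+65 = 75 ≤ 90
Round 2 — cache-1 crashes.
  cache-1 sheds 135 req/s to queue-2, search-2: 67 each (1 lost).
    queue-2: 20+67 = 87 > 70
    search-2: 10+67 = 77 ≤ 80
Round 3 — queue-2 crashes.
  queue-2 sheds 87 req/s: no online neighbours, lost.
No further crashes.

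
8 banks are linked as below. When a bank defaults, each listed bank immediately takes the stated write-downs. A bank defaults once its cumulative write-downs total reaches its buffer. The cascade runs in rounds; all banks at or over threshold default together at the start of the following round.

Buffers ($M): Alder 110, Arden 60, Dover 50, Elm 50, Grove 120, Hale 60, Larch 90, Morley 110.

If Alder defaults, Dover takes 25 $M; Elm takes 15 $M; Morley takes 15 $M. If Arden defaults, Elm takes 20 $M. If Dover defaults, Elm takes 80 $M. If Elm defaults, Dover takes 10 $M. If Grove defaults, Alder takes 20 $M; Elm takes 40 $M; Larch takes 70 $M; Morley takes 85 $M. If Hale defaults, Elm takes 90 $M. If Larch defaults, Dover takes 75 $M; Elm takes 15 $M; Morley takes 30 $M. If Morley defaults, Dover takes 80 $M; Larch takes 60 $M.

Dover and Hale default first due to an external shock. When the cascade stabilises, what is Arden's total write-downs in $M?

0

Round 1 — Dover, Hale default (initial).
  Elm: +80+90 → 170 ≥ 50
Round 2 — Elm defaults.
No further defaults.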